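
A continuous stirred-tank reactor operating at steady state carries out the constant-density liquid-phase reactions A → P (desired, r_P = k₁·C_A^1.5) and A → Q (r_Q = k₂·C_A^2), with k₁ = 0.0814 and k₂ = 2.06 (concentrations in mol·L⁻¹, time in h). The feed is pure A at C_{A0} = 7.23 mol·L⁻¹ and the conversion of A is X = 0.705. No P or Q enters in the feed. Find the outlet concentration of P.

0.134 mol·L⁻¹

Exit C_A = C_{A0}(1−X) = 7.23×0.295 = 2.133 mol·L⁻¹.
Rates in a CSTR are evaluated at the outlet concentration: r_P = 0.0814×2.133^1.5 = 0.2536, r_Q = 2.06×2.133^2 = 9.371.
Fraction of consumed A going to P: r_P/(r_P+r_Q) = 0.02634.
C_P = 0.02634·C_{A0}·X = 0.02634×7.23×0.705 = 0.134 mol·L⁻¹.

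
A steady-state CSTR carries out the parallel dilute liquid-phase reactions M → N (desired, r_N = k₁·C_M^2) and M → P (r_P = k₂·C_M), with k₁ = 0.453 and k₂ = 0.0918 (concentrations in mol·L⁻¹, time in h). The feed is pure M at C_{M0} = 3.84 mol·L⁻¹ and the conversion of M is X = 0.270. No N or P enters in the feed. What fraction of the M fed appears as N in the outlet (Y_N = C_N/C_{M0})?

Exit C_M = C_{M0}(1−X) = 3.84×0.730 = 2.803 mol·L⁻¹.
A CSTR operates uniformly at the exit composition, giving r_N = 3.560 and r_P = 0.2573 (each k·C_M^n at C_M = 2.803).
Fraction of consumed M going to N: r_N/(r_N+r_P) = 0.9326.
C_N = 0.9326·C_{M0}·X = 0.9326×3.84×0.270 = 0.967 mol·L⁻¹; Y_N = C_N/C_{M0} = 0.252.

0.252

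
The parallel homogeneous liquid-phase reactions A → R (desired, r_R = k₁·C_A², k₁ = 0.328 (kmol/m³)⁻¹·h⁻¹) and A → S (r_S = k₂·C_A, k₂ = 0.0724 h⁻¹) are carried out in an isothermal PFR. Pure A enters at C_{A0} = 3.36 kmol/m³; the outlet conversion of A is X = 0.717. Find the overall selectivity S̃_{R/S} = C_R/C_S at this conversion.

8.77

C_A = C_{A0}(1−X) = 0.9509 kmol/m³.
Along a PFR/batch, dC_S/dC_A = −r_S/(r_R+r_S) = −k₂/(k₂+k₁·C_A).
Integrating from C_{A0} to C_A: C_S = (0.0724/0.328)·ln[(0.0724+0.328·3.36)/(0.0724+0.328·0.951)] = 0.2207·ln(1.174/0.3843) = 0.2466 kmol/m³.
Then C_R = (C_{A0}−C_A) − C_S = 2.409 − 0.2466 = 2.163 kmol/m³.
S̃_{R/S} = C_R/C_S = 2.163/0.2466 = 8.77.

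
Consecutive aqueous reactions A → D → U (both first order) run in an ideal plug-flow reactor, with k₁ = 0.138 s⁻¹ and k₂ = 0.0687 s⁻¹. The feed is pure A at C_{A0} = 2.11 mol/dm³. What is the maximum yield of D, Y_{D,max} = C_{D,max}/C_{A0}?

For a first-order series the maximum intermediate yield is C_{D,max}/C_{A0} = (k₁/k₂)^[k₂/(k₂−k₁)].
= (0.138/0.0687)^(0.0687/(0.0687−0.138)) = (2.009)^(-0.9913) = 0.5008.

0.501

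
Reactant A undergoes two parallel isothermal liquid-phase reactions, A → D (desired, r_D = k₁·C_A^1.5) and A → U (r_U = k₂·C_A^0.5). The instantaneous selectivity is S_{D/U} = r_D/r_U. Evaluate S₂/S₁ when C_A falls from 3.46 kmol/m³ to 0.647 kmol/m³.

S_{D/U} = (k₁/k₂)·C_A, so S₂/S₁ = (C_{A,2}/C_{A,1}).
= 0.647/3.46 = 0.187.
Selectivity toward D falls as C_A falls — high-concentration operation is favoured.

0.187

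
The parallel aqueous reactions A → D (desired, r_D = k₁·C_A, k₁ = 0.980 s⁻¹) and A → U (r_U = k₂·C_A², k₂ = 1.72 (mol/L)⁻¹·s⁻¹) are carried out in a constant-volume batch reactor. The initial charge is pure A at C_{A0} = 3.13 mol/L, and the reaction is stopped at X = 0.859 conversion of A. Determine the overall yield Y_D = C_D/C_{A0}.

0.236

C_A = C_{A0}(1−X) = 0.4413 mol/L.
Along a PFR/batch, dC_D/dC_A = −r_D/(r_D+r_U) = −k₁/(k₁+k₂·C_A).
Integrating from C_{A0} to C_A: C_D = (0.980/1.72)·ln[(0.980+1.72·3.13)/(0.980+1.72·0.441)] = 0.5698·ln(6.364/1.739) = 0.7391 mol/L.
Y_D = C_D/C_{A0} = 0.7391/3.13 = 0.236.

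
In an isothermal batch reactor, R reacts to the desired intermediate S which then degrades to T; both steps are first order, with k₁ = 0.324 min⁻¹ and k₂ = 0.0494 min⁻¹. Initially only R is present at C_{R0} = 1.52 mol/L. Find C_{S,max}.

1.08 mol/L

For a first-order series the maximum intermediate yield is C_{S,max}/C_{R0} = (k₁/k₂)^[k₂/(k₂−k₁)].
= (0.324/0.0494)^(0.0494/(0.0494−0.324)) = (6.559)^(-0.1799) = 0.7129.
C_{S,max} = 0.7129×1.52 = 1.08 mol/L.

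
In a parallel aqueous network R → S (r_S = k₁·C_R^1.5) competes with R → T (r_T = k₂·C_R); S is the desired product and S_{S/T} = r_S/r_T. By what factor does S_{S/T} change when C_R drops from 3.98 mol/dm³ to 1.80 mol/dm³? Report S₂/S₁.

0.673

S_{S/T} = (k₁/k₂)·C_R^0.5, so S₂/S₁ = (C_{R,2}/C_{R,1})^0.5.
= (1.80/3.98)^0.5 = (0.4523)^0.5 = 0.673.
Selectivity toward S falls as C_R falls — high-concentration operation is favoured.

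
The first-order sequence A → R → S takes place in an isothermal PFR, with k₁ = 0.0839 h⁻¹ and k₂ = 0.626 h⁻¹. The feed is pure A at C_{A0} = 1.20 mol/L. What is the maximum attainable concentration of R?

For a first-order series the maximum intermediate yield is C_{R,max}/C_{A0} = (k₁/k₂)^[k₂/(k₂−k₁)].
= (0.0839/0.626)^(0.626/(0.626−0.0839)) = (0.1340)^(1.155) = 0.09820.
C_{R,max} = 0.09820×1.20 = 0.118 mol/L.

0.118 mol/L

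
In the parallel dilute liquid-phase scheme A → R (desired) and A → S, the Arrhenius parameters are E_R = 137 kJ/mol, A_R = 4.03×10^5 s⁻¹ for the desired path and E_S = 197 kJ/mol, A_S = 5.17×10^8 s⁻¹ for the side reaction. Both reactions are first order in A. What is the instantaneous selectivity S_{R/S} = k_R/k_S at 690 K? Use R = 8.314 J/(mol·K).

Since both paths have the same order in A, the concentration cancels and S_{R/S} = k_R/k_S = (A_R/A_S)·exp[(E_S−E_R)/(RT)].
(E_S−E_R)/(RT) = (197−137)×10³/(8.314×690) = 60000/5737 = 10.46.
k_R/k_S = (4.03×10^5/5.17×10^8)·exp(10.46) = 7.795×10^-4 × 34858 = 27.2.
Since E_R < E_S, lowering the temperature improves selectivity toward R.

27.2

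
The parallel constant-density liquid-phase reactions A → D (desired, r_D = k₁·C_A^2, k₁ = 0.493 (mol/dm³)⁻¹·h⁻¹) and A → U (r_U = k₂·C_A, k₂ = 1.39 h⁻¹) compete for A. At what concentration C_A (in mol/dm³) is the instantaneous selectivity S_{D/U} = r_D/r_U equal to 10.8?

S_{D/U} = (k₁/k₂)·C_A ⇒ C_A = S·k₂/k₁.
= 10.8×1.39/0.493 = 30.5 mol/dm³.

30.5 mol/dm³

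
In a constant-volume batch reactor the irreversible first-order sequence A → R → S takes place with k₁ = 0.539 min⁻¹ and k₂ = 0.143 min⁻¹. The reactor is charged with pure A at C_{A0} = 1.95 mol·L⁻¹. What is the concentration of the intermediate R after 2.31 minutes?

Solving the coupled first-order balances gives C_R(t) = [k₁/(k₂−k₁)]·C_{A0}·(e^(−k₁t) − e^(−k₂t)).
e^(−k₁t) = e^(−0.539×2.31) = e^(−1.245) = 0.2879; e^(−k₂t) = e^(−0.3303) = 0.7187.
C_R = 0.539×1.95/(0.143−0.539) × (0.2879−0.7187) = (-2.654)×(-0.4308) = 1.143 mol·L⁻¹.

1.14 mol·L⁻¹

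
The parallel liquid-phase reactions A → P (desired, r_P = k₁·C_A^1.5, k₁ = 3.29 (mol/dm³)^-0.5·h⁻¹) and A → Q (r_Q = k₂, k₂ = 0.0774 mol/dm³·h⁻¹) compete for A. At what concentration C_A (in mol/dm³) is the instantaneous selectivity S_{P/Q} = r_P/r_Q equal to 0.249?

S_{P/Q} = (k₁/k₂)·C_A^1.5 ⇒ C_A = (S·k₂/k₁)^(1/1.5).
= (0.249×0.0774/3.29)^(0.6667) = (0.005858)^(0.6667) = 0.0325 mol/dm³.

0.0325 mol/dm³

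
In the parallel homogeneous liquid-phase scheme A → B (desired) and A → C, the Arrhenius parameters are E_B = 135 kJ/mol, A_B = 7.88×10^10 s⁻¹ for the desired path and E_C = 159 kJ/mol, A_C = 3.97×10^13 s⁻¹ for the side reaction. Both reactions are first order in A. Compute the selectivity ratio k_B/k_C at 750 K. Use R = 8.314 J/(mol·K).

0.0932

With equal orders, S_{B/C} = k_B/k_C = (A_B/A_C)·exp[(E_C−E_B)/(RT)].
(E_C−E_B)/(RT) = (159−135)×10³/(8.314×750) = 24000/6236 = 3.849.
k_B/k_C = (7.88×10^10/3.97×10^13)·exp(3.849) = 0.001985 × 46.94 = 0.0932.
Since E_B < E_C, lowering the temperature improves selectivity toward B.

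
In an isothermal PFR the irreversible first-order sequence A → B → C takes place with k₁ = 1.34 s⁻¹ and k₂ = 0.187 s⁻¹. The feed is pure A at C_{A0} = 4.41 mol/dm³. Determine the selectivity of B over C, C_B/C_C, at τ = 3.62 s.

1.42

The intermediate concentration in a first-order A→B→C sequence is C_B = k₁C_{A0}(e^(−k₁τ) − e^(−k₂τ))/(k₂−k₁).
e^(−k₁τ) = e^(−1.34×3.62) = e^(−4.851) = 0.007822; e^(−k₂τ) = e^(−0.6769) = 0.5082.
C_B = 1.34×4.41/(0.187−1.34) × (0.007822−0.5082) = (-5.125)×(-0.5003) = 2.564 mol/dm³.
C_A = C_{A0}e^(−k₁τ) = 0.03450 mol/dm³, so C_C = C_{A0}−C_A−C_B = 1.811 mol/dm³; C_B/C_C = 1.42.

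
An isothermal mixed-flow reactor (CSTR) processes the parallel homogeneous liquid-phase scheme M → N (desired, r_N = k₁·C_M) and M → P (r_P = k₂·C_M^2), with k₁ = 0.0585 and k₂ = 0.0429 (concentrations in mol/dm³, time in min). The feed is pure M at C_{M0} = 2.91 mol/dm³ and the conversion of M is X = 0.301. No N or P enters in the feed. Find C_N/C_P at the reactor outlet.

Exit C_M = C_{M0}(1−X) = 2.91×0.699 = 2.034 mol/dm³.
In a CSTR the entire volume is at exit conditions, so r_N = 0.0585×2.034 = 0.1190 and r_P = 0.0429×2.034^2 = 0.1775.
Overall selectivity = C_N/C_P = r_Nτ/(r_Pτ) = r_N/r_P = 0.670.

0.670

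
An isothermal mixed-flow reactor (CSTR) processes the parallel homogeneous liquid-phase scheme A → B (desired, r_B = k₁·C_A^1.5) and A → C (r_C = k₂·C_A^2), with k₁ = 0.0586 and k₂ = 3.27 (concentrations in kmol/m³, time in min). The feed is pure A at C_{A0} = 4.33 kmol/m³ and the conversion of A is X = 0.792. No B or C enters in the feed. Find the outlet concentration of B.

Exit C_A = C_{A0}(1−X) = 4.33×0.208 = 0.9006 kmol/m³.
Rates in a CSTR are evaluated at the outlet concentration: r_B = 0.0586×0.9006^1.5 = 0.05009, r_C = 3.27×0.9006^2 = 2.652.
Fraction of consumed A going to B: r_B/(r_B+r_C) = 0.01853.
C_B = 0.01853·C_{A0}·X = 0.01853×4.33×0.792 = 0.0636 kmol/m³.

0.0636 kmol/m³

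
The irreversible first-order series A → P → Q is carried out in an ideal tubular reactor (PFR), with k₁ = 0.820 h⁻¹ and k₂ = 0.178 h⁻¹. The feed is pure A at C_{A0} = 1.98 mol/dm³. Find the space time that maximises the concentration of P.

For first-order series the maximum of C_P occurs at τ_opt = ln(k₂/k₁)/(k₂−k₁).
= ln(0.178/0.820)/(0.178−0.820) = ln(0.2171)/-0.6420 = -1.528/-0.6420 = 2.38 h.

2.38 h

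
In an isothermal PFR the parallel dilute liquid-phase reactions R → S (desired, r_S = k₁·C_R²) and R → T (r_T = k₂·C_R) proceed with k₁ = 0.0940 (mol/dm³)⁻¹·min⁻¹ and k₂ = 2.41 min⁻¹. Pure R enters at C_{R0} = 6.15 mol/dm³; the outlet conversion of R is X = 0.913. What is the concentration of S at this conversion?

C_R = C_{R0}(1−X) = 0.5350 mol/dm³.
Along a PFR/batch, dC_T/dC_R = −r_T/(r_S+r_T) = −k₂/(k₂+k₁·C_R).
Integrating from C_{R0} to C_R: C_T = (2.41/0.0940)·ln[(2.41+0.0940·6.15)/(2.41+0.0940·0.535)] = 25.64·ln(2.988/2.460) = 4.983 mol/dm³.
Then C_S = (C_{R0}−C_R) − C_T = 5.615 − 4.983 = 0.6320 mol/dm³.

0.632 mol/dm³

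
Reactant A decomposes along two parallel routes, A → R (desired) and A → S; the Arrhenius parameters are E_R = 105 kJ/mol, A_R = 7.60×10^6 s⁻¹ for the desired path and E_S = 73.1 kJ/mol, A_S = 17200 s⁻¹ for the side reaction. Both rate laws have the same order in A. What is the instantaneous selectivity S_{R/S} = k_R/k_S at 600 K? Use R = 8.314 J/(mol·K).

0.738

Since both paths have the same order in A, the concentration cancels and S_{R/S} = k_R/k_S = (A_R/A_S)·exp[(E_S−E_R)/(RT)].
(E_S−E_R)/(RT) = (73.1−105)×10³/(8.314×600) = -31900/4988 = -6.395.
k_R/k_S = (7.60×10^6/17200)·exp(-6.395) = 441.9 × 0.001670 = 0.738.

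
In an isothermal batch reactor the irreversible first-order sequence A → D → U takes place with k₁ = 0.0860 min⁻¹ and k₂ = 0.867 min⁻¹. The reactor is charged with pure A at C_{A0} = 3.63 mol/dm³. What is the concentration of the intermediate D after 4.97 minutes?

0.255 mol/dm³

The intermediate concentration in a first-order A→B→C sequence is C_D = k₁C_{A0}(e^(−k₁t) − e^(−k₂t))/(k₂−k₁).
e^(−k₁t) = e^(−0.0860×4.97) = e^(−0.4274) = 0.6522; e^(−k₂t) = e^(−4.309) = 0.01345.
C_D = 0.0860×3.63/(0.867−0.0860) × (0.6522−0.01345) = 0.3997×0.6387 = 0.2553 mol/dm³.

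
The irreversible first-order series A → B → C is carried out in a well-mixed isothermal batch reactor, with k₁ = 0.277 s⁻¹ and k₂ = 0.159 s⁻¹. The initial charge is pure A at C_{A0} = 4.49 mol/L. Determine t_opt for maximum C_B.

4.70 s

Setting dC_B/dt = 0 gives t_opt = ln(k₂/k₁)/(k₂−k₁).
= ln(0.159/0.277)/(0.159−0.277) = ln(0.5740)/-0.1180 = -0.5551/-0.1180 = 4.70 s.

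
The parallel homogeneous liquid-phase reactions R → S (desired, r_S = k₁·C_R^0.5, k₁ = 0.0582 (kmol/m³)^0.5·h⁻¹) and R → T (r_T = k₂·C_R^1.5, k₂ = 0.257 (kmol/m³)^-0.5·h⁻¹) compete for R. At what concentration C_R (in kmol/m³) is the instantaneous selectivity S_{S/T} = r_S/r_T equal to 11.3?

S_{S/T} = (k₁/k₂)·C_R⁻¹ ⇒ C_R = (S·k₂/k₁)^(-1).
= (11.3×0.257/0.0582)^(-1) = (49.90)^(-1) = 0.0200 kmol/m³.

0.0200 kmol/m³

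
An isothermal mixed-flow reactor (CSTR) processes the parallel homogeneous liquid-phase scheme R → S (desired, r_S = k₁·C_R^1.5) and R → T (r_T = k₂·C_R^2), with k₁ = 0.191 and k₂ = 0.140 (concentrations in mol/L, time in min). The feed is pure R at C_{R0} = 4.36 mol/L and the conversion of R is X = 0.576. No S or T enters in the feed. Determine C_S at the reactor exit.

Exit C_R = C_{R0}(1−X) = 4.36×0.424 = 1.849 mol/L.
Rates in a CSTR are evaluated at the outlet concentration: r_S = 0.191×1.849^1.5 = 0.4801, r_T = 0.140×1.849^2 = 0.4784.
Fraction of consumed R going to S: r_S/(r_S+r_T) = 0.5009.
C_S = 0.5009·C_{R0}·X = 0.5009×4.36×0.576 = 1.26 mol/L.

1.26 mol/L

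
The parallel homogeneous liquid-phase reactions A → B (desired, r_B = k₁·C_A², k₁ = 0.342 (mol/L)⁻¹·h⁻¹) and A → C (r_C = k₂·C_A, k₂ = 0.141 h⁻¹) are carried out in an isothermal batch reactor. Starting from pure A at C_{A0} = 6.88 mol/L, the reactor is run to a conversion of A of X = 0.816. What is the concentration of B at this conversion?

5.01 mol/L

C_A = C_{A0}(1−X) = 1.266 mol/L.
Along a PFR/batch, dC_C/dC_A = −r_C/(r_B+r_C) = −k₂/(k₂+k₁·C_A).
Integrating from C_{A0} to C_A: C_C = (0.141/0.342)·ln[(0.141+0.342·6.88)/(0.141+0.342·1.27)] = 0.4123·ln(2.494/0.5739) = 0.6057 mol/L.
Then C_B = (C_{A0}−C_A) − C_C = 5.614 − 0.6057 = 5.008 mol/L.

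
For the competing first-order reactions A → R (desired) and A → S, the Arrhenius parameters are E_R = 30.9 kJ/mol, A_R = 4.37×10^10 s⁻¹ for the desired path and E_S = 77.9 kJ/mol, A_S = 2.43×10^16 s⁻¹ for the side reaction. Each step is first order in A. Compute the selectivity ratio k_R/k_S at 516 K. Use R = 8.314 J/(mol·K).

With equal orders, S_{R/S} = k_R/k_S = (A_R/A_S)·exp[(E_S−E_R)/(RT)].
(E_S−E_R)/(RT) = (77.9−30.9)×10³/(8.314×516) = 47000/4290 = 10.96.
k_R/k_S = (4.37×10^10/2.43×10^16)·exp(10.96) = 1.798×10^-6 × 57277 = 0.103.

0.103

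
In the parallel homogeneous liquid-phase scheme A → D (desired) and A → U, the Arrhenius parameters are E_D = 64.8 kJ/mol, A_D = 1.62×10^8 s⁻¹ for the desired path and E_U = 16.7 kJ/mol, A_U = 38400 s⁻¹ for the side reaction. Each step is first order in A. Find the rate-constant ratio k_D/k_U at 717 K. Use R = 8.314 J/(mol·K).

Since both paths have the same order in A, the concentration cancels and S_{D/U} = k_D/k_U = (A_D/A_U)·exp[(E_U−E_D)/(RT)].
(E_U−E_D)/(RT) = (16.7−64.8)×10³/(8.314×717) = -48100/5961 = -8.069.
k_D/k_U = (1.62×10^8/38400)·exp(-8.069) = 4219 × 3.131×10^-4 = 1.32.
Since E_D > E_U, raising the temperature improves selectivity toward D.

1.32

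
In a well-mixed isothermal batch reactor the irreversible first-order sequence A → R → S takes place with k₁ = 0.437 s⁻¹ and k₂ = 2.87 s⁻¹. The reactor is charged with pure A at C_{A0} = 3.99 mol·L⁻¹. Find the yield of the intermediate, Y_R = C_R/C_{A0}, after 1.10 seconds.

0.103

The intermediate concentration in a first-order A→B→C sequence is C_R = k₁C_{A0}(e^(−k₁t) − e^(−k₂t))/(k₂−k₁).
e^(−k₁t) = e^(−0.437×1.10) = e^(−0.4807) = 0.6184; e^(−k₂t) = e^(−3.157) = 0.04255.
C_R = 0.437×3.99/(2.87−0.437) × (0.6184−0.04255) = 0.7167×0.5758 = 0.4126 mol·L⁻¹.
Y_R = C_R/C_{A0} = 0.4126/3.99 = 0.103.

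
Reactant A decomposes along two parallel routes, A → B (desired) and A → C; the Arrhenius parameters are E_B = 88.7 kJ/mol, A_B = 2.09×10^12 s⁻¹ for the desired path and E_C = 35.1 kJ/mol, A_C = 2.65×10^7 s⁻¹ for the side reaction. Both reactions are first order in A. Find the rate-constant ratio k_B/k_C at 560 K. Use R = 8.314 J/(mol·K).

0.789

Since both paths have the same order in A, the concentration cancels and S_{B/C} = k_B/k_C = (A_B/A_C)·exp[(E_C−E_B)/(RT)].
(E_C−E_B)/(RT) = (35.1−88.7)×10³/(8.314×560) = -53600/4656 = -11.51.
k_B/k_C = (2.09×10^12/2.65×10^7)·exp(-11.51) = 78868 × 1.001×10^-5 = 0.789.
Since E_B > E_C, raising the temperature improves selectivity toward B.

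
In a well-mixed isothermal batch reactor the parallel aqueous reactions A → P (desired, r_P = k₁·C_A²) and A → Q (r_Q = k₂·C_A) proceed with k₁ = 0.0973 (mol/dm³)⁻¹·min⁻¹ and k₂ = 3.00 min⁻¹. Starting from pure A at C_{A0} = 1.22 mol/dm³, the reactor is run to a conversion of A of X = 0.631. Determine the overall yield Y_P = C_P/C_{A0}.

C_A = C_{A0}(1−X) = 0.4502 mol/dm³.
Along a PFR/batch, dC_Q/dC_A = −r_Q/(r_P+r_Q) = −k₂/(k₂+k₁·C_A).
Integrating from C_{A0} to C_A: C_Q = (3.00/0.0973)·ln[(3.00+0.0973·1.22)/(3.00+0.0973·0.450)] = 30.83·ln(3.119/3.044) = 0.7496 mol/dm³.
Then C_P = (C_{A0}−C_A) − C_Q = 0.7698 − 0.7496 = 0.02026 mol/dm³.
Y_P = C_P/C_{A0} = 0.02026/1.22 = 0.0166.

0.0166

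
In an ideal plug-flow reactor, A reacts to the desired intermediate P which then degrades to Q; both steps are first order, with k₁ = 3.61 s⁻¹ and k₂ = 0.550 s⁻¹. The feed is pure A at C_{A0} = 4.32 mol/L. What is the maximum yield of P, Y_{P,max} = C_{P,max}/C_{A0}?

0.713

Evaluating C_P at τ_opt = ln(k₂/k₁)/(k₂−k₁) gives C_{P,max}/C_{A0} = (k₁/k₂)^[k₂/(k₂−k₁)].
= (3.61/0.550)^(0.550/(0.550−3.61)) = (6.564)^(-0.1797) = 0.7131.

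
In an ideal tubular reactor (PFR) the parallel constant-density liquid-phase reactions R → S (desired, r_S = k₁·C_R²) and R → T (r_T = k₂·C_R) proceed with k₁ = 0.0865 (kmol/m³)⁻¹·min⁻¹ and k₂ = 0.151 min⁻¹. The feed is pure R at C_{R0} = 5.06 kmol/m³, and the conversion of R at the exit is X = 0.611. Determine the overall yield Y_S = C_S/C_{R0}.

0.402

C_R = C_{R0}(1−X) = 1.968 kmol/m³.
Along a PFR/batch, dC_T/dC_R = −r_T/(r_S+r_T) = −k₂/(k₂+k₁·C_R).
Integrating from C_{R0} to C_R: C_T = (0.151/0.0865)·ln[(0.151+0.0865·5.06)/(0.151+0.0865·1.97)] = 1.746·ln(0.5887/0.3213) = 1.057 kmol/m³.
Then C_S = (C_{R0}−C_R) − C_T = 3.092 − 1.057 = 2.034 kmol/m³.
Y_S = C_S/C_{R0} = 2.034/5.06 = 0.402.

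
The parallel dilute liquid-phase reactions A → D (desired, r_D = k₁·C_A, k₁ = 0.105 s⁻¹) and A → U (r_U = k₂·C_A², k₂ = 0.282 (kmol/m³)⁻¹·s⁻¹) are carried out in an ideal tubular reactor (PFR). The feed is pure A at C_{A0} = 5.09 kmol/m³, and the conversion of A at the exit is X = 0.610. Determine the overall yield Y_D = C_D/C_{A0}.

0.0615

C_A = C_{A0}(1−X) = 1.985 kmol/m³.
Along a PFR/batch, dC_D/dC_A = −r_D/(r_D+r_U) = −k₁/(k₁+k₂·C_A).
Integrating from C_{A0} to C_A: C_D = (0.105/0.282)·ln[(0.105+0.282·5.09)/(0.105+0.282·1.99)] = 0.3723·ln(1.540/0.6648) = 0.3129 kmol/m³.
Y_D = C_D/C_{A0} = 0.3129/5.09 = 0.0615.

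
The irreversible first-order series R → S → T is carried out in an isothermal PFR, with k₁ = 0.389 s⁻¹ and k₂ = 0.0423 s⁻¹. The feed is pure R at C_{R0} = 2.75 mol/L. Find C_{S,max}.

For a first-order series the maximum intermediate yield is C_{S,max}/C_{R0} = (k₁/k₂)^[k₂/(k₂−k₁)].
= (0.389/0.0423)^(0.0423/(0.0423−0.389)) = (9.196)^(-0.1220) = 0.7628.
C_{S,max} = 0.7628×2.75 = 2.10 mol/L.

2.10 mol/L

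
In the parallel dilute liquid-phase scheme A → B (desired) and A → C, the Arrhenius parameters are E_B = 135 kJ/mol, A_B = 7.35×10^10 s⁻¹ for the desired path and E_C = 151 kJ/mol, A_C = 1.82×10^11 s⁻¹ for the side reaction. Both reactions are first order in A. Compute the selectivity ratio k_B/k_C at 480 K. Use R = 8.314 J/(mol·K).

Since both paths have the same order in A, the concentration cancels and S_{B/C} = k_B/k_C = (A_B/A_C)·exp[(E_C−E_B)/(RT)].
(E_C−E_B)/(RT) = (151−135)×10³/(8.314×480) = 16000/3991 = 4.009.
k_B/k_C = (7.35×10^10/1.82×10^11)·exp(4.009) = 0.4038 × 55.11 = 22.3.
Since E_B < E_C, lowering the temperature improves selectivity toward B.

22.3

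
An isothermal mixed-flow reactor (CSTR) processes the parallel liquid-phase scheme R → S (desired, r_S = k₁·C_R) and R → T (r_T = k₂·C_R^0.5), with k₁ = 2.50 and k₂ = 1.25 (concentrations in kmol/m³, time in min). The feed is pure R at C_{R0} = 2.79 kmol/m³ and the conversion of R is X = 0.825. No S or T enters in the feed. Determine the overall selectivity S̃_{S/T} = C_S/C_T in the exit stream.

Exit C_R = C_{R0}(1−X) = 2.79×0.175 = 0.4883 kmol/m³.
In a CSTR the entire volume is at exit conditions, so r_S = 2.50×0.4883 = 1.221 and r_T = 1.25×0.4883^0.5 = 0.8734.
Overall selectivity = C_S/C_T = r_Sτ/(r_Tτ) = r_S/r_T = 1.40.

1.40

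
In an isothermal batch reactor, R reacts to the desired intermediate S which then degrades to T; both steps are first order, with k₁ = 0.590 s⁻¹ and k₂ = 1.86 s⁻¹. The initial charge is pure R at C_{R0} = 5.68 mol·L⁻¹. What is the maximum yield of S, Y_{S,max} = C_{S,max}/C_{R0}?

0.186

Evaluating C_S at t_opt = ln(k₂/k₁)/(k₂−k₁) gives C_{S,max}/C_{R0} = (k₁/k₂)^[k₂/(k₂−k₁)].
= (0.590/1.86)^(1.86/(1.86−0.590)) = (0.3172)^(1.465) = 0.1861.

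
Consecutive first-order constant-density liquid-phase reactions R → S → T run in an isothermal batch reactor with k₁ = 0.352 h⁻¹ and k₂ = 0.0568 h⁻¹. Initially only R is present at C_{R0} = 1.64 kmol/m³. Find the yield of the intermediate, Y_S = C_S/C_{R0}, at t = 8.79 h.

Solving the coupled first-order balances gives C_S(t) = [k₁/(k₂−k₁)]·C_{R0}·(e^(−k₁t) − e^(−k₂t)).
e^(−k₁t) = e^(−0.352×8.79) = e^(−3.094) = 0.04532; e^(−k₂t) = e^(−0.4993) = 0.6070.
C_S = 0.352×1.64/(0.0568−0.352) × (0.04532−0.6070) = (-1.956)×(-0.5617) = 1.098 kmol/m³.
Y_S = C_S/C_{R0} = 1.098/1.64 = 0.670.

0.670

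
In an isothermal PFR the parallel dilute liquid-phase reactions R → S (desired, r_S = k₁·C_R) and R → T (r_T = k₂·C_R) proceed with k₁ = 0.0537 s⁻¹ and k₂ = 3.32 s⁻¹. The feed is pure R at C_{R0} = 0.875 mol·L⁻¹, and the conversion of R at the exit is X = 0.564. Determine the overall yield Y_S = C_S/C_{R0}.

0.00898

C_R = C_{R0}(1−X) = 0.3815 mol·L⁻¹.
Both paths are first order in R, so the instantaneous fraction to S is constant: dC_S/d(−C_R) = k₁/(k₁+k₂) = 0.01592.
C_S = 0.01592·(C_{R0}−C_R) = 0.01592×0.4935 = 0.00786 mol·L⁻¹.
Y_S = C_S/C_{R0} = 0.007855/0.875 = 0.00898.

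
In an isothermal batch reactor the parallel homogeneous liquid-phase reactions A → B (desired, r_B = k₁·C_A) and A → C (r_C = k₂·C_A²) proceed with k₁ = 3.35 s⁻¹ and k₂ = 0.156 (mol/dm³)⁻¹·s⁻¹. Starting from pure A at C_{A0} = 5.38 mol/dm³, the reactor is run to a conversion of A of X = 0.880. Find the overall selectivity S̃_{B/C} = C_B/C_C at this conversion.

C_A = C_{A0}(1−X) = 0.6456 mol/dm³.
Along a PFR/batch, dC_B/dC_A = −r_B/(r_B+r_C) = −k₁/(k₁+k₂·C_A).
Integrating from C_{A0} to C_A: C_B = (3.35/0.156)·ln[(3.35+0.156·5.38)/(3.35+0.156·0.646)] = 21.47·ln(4.189/3.451) = 4.165 mol/dm³.
C_C = (C_{A0}−C_A)−C_B = 0.5695 mol/dm³; S̃_{B/C} = 4.165/0.5695 = 7.31.

7.31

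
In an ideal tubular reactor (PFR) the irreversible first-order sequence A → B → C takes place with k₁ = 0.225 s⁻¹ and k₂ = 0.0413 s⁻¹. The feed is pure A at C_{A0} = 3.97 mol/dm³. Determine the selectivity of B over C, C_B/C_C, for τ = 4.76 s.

Solving the coupled first-order balances gives C_B(τ) = [k₁/(k₂−k₁)]·C_{A0}·(e^(−k₁τ) − e^(−k₂τ)).
e^(−k₁τ) = e^(−0.225×4.76) = e^(−1.071) = 0.3427; e^(−k₂τ) = e^(−0.1966) = 0.8215.
C_B = 0.225×3.97/(0.0413−0.225) × (0.3427−0.8215) = (-4.863)×(-0.4789) = 2.328 mol/dm³.
C_A = C_{A0}e^(−k₁τ) = 1.360 mol/dm³, so C_C = C_{A0}−C_A−C_B = 0.2811 mol/dm³; C_B/C_C = 8.28.

8.28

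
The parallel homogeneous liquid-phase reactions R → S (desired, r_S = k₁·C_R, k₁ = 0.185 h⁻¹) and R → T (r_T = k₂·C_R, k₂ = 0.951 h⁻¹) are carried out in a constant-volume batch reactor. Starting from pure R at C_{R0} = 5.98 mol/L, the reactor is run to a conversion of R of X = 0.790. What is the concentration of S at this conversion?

C_R = C_{R0}(1−X) = 1.256 mol/L.
Both paths are first order in R, so the instantaneous fraction to S is constant: dC_S/d(−C_R) = k₁/(k₁+k₂) = 0.1629.
C_S = 0.1629·(C_{R0}−C_R) = 0.1629×4.724 = 0.769 mol/L.

0.769 mol/L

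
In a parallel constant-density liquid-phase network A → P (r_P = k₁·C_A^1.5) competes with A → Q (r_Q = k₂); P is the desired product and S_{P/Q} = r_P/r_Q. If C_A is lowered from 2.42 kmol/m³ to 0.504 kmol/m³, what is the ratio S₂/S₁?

0.0950

S_{P/Q} = (k₁/k₂)·C_A^1.5, so S₂/S₁ = (C_{A,2}/C_{A,1})^1.5.
= (0.504/2.42)^1.5 = (0.2083)^1.5 = 0.0950.
Selectivity toward P falls as C_A falls — high-concentration operation is favoured.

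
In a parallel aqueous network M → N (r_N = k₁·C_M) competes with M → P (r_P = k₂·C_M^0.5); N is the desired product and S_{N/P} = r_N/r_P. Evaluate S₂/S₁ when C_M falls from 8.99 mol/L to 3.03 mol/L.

S_{N/P} = (k₁/k₂)·C_M^0.5, so S₂/S₁ = (C_{M,2}/C_{M,1})^0.5.
= (3.03/8.99)^0.5 = (0.3370)^0.5 = 0.581.

0.581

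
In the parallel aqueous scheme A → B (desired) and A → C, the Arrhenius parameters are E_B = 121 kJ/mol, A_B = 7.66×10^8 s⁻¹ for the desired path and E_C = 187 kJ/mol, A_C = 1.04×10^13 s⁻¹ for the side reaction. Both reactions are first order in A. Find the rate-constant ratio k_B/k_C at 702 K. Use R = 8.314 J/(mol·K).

Since both paths have the same order in A, the concentration cancels and S_{B/C} = k_B/k_C = (A_B/A_C)·exp[(E_C−E_B)/(RT)].
(E_C−E_B)/(RT) = (187−121)×10³/(8.314×702) = 66000/5836 = 11.31.
k_B/k_C = (7.66×10^8/1.04×10^13)·exp(11.31) = 7.365×10^-5 × 81494 = 6.00.

6.00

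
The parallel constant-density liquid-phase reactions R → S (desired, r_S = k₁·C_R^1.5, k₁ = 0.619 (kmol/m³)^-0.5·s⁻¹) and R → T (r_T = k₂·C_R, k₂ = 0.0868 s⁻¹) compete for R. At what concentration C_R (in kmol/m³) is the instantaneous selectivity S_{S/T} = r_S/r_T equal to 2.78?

0.152 kmol/m³

S_{S/T} = (k₁/k₂)·C_R^0.5 ⇒ C_R = (S·k₂/k₁)^(2).
= (2.78×0.0868/0.619)^(2) = (0.3898)^(2) = 0.152 kmol/m³.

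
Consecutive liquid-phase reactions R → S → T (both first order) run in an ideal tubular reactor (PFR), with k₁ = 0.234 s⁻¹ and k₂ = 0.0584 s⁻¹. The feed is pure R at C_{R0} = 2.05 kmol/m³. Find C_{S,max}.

For a first-order series the maximum intermediate yield is C_{S,max}/C_{R0} = (k₁/k₂)^[k₂/(k₂−k₁)].
= (0.234/0.0584)^(0.0584/(0.0584−0.234)) = (4.007)^(-0.3326) = 0.6303.
C_{S,max} = 0.6303×2.05 = 1.29 kmol/m³.

1.29 kmol/m³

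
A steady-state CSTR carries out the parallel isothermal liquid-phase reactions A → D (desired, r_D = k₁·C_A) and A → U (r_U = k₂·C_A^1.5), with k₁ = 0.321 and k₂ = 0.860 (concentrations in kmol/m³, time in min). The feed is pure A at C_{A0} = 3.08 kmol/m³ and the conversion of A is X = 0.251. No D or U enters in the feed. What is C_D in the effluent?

Exit C_A = C_{A0}(1−X) = 3.08×0.749 = 2.307 kmol/m³.
In a CSTR the entire volume is at exit conditions, so r_D = 0.321×2.307 = 0.7405 and r_U = 0.860×2.307^1.5 = 3.013.
Fraction of consumed A going to D: r_D/(r_D+r_U) = 0.1973.
C_D = 0.1973·C_{A0}·X = 0.1973×3.08×0.251 = 0.153 kmol/m³.

0.153 kmol/m³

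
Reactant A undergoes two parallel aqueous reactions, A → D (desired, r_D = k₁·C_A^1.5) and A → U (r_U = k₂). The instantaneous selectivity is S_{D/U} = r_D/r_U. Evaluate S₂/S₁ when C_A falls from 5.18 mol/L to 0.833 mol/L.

0.0645

S_{D/U} = (k₁/k₂)·C_A^1.5, so S₂/S₁ = (C_{A,2}/C_{A,1})^1.5.
= (0.833/5.18)^1.5 = (0.1608)^1.5 = 0.0645.
Selectivity toward D falls as C_A falls — high-concentration operation is favoured.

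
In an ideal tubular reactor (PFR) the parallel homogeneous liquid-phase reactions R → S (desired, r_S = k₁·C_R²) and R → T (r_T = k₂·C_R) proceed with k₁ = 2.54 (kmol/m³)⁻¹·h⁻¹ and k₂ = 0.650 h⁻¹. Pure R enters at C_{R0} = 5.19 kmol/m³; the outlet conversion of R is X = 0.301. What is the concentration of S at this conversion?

1.48 kmol/m³

C_R = C_{R0}(1−X) = 3.628 kmol/m³.
Along a PFR/batch, dC_T/dC_R = −r_T/(r_S+r_T) = −k₂/(k₂+k₁·C_R).
Integrating from C_{R0} to C_R: C_T = (0.650/2.54)·ln[(0.650+2.54·5.19)/(0.650+2.54·3.63)] = 0.2559·ln(13.83/9.865) = 0.08651 kmol/m³.
Then C_S = (C_{R0}−C_R) − C_T = 1.562 − 0.08651 = 1.476 kmol/m³.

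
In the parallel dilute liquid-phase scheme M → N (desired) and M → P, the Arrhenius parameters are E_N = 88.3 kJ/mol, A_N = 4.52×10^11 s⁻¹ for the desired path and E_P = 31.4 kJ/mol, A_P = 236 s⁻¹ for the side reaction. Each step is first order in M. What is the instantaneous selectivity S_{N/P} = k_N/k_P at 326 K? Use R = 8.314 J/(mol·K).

1.46

With equal orders, S_{N/P} = k_N/k_P = (A_N/A_P)·exp[(E_P−E_N)/(RT)].
(E_P−E_N)/(RT) = (31.4−88.3)×10³/(8.314×326) = -56900/2710 = -20.99.
k_N/k_P = (4.52×10^11/236)·exp(-20.99) = 1.915×10^9 × 7.632×10^-10 = 1.46.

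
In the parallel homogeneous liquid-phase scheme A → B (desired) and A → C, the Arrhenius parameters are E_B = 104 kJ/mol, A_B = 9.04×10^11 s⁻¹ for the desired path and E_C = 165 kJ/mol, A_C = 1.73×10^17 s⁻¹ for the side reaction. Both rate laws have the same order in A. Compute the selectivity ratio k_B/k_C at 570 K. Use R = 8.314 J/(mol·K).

2.03

Since both paths have the same order in A, the concentration cancels and S_{B/C} = k_B/k_C = (A_B/A_C)·exp[(E_C−E_B)/(RT)].
(E_C−E_B)/(RT) = (165−104)×10³/(8.314×570) = 61000/4739 = 12.87.
k_B/k_C = (9.04×10^11/1.73×10^17)·exp(12.87) = 5.225×10^-6 × 3.892×10^5 = 2.03.
Since E_B < E_C, lowering the temperature improves selectivity toward B.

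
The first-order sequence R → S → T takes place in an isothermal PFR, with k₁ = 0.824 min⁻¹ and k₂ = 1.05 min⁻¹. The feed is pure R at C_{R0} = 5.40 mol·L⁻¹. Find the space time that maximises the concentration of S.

For first-order series the maximum of C_S occurs at τ_opt = ln(k₂/k₁)/(k₂−k₁).
= ln(1.05/0.824)/(1.05−0.824) = ln(1.274)/0.2260 = 0.2424/0.2260 = 1.07 min.

1.07 min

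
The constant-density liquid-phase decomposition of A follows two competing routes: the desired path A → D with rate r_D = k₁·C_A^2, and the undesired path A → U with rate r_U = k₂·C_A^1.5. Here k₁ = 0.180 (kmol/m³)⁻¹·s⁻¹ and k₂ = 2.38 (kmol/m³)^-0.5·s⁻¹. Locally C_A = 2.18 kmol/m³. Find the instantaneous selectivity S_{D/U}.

0.112

S_{D/U} = r_D/r_U = (k₁·C_A^2)/(k₂·C_A^1.5) = (k₁/k₂)·C_A^0.5.
= (0.180×2.180^2) / (2.38×2.180^1.5) = 0.8554/7.661 = 0.112.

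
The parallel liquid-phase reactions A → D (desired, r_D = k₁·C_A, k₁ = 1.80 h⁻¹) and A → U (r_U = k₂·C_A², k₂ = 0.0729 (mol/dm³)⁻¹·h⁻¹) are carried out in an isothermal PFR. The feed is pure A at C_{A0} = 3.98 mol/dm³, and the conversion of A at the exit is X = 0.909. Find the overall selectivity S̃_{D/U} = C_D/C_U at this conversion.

C_A = C_{A0}(1−X) = 0.3622 mol/dm³.
Along a PFR/batch, dC_D/dC_A = −r_D/(r_D+r_U) = −k₁/(k₁+k₂·C_A).
Integrating from C_{A0} to C_A: C_D = (1.80/0.0729)·ln[(1.80+0.0729·3.98)/(1.80+0.0729·0.362)] = 24.69·ln(2.090/1.826) = 3.330 mol/dm³.
C_U = (C_{A0}−C_A)−C_D = 0.2874 mol/dm³; S̃_{D/U} = 3.330/0.2874 = 11.6.

11.6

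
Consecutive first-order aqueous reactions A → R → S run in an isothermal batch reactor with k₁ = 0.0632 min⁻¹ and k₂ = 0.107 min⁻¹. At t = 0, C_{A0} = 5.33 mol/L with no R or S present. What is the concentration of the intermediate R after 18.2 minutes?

1.34 mol/L

The intermediate concentration in a first-order A→B→C sequence is C_R = k₁C_{A0}(e^(−k₁t) − e^(−k₂t))/(k₂−k₁).
e^(−k₁t) = e^(−0.0632×18.2) = e^(−1.150) = 0.3166; e^(−k₂t) = e^(−1.947) = 0.1426.
C_R = 0.0632×5.33/(0.107−0.0632) × (0.3166−0.1426) = 7.691×0.1739 = 1.338 mol/L.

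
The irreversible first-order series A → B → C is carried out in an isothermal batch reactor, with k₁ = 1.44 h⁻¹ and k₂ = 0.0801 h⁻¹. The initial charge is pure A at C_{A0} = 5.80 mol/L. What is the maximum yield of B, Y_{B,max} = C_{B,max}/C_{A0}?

0.844

Evaluating C_B at t_opt = ln(k₂/k₁)/(k₂−k₁) gives C_{B,max}/C_{A0} = (k₁/k₂)^[k₂/(k₂−k₁)].
= (1.44/0.0801)^(0.0801/(0.0801−1.44)) = (17.98)^(-0.05890) = 0.8435.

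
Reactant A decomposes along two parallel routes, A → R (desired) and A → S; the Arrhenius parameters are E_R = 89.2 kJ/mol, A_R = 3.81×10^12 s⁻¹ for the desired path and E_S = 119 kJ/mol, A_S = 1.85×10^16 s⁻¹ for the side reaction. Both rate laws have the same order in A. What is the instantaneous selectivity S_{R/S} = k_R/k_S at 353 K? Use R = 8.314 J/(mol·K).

5.29

With equal orders, S_{R/S} = k_R/k_S = (A_R/A_S)·exp[(E_S−E_R)/(RT)].
(E_S−E_R)/(RT) = (119−89.2)×10³/(8.314×353) = 29800/2935 = 10.15.
k_R/k_S = (3.81×10^12/1.85×10^16)·exp(10.15) = 2.059×10^-4 × 25690 = 5.29.
Since E_R < E_S, lowering the temperature improves selectivity toward R.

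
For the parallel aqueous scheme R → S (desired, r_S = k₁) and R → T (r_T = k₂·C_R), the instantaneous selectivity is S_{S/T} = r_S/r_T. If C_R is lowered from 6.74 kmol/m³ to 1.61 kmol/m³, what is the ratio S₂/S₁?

4.19

S_{S/T} = (k₁/k₂)·C_R⁻¹, so S₂/S₁ = (C_{R,2}/C_{R,1})⁻¹.
= 6.74/1.61 = 4.19.
Selectivity toward S rises as C_R falls — low-concentration operation is favoured.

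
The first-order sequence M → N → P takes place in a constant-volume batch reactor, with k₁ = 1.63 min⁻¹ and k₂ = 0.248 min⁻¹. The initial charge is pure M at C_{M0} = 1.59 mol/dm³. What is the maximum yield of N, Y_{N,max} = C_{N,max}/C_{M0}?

0.713

At the optimum, C_{N,max}/C_{M0} = (k₁/k₂)^[k₂/(k₂−k₁)].
= (1.63/0.248)^(0.248/(0.248−1.63)) = (6.573)^(-0.1795) = 0.7133.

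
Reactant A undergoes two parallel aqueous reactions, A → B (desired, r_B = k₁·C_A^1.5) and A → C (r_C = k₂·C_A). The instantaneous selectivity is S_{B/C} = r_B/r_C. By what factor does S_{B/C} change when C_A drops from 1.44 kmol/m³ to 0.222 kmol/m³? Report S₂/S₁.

S_{B/C} = (k₁/k₂)·C_A^0.5, so S₂/S₁ = (C_{A,2}/C_{A,1})^0.5.
= (0.222/1.44)^0.5 = (0.1542)^0.5 = 0.393.

0.393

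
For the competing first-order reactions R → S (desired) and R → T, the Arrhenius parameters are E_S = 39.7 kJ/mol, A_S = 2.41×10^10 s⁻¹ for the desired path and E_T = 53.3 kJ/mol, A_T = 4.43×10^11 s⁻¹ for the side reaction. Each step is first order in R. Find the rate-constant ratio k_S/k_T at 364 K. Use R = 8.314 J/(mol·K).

With equal orders, S_{S/T} = k_S/k_T = (A_S/A_T)·exp[(E_T−E_S)/(RT)].
(E_T−E_S)/(RT) = (53.3−39.7)×10³/(8.314×364) = 13600/3026 = 4.494.
k_S/k_T = (2.41×10^10/4.43×10^11)·exp(4.494) = 0.05440 × 89.47 = 4.87.

4.87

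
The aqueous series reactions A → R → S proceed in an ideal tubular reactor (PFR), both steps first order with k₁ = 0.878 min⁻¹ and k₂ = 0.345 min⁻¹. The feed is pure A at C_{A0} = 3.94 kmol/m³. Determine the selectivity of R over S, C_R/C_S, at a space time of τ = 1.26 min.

The intermediate concentration in a first-order A→B→C sequence is C_R = k₁C_{A0}(e^(−k₁τ) − e^(−k₂τ))/(k₂−k₁).
e^(−k₁τ) = e^(−0.878×1.26) = e^(−1.106) = 0.3308; e^(−k₂τ) = e^(−0.4347) = 0.6475.
C_R = 0.878×3.94/(0.345−0.878) × (0.3308−0.6475) = (-6.490)×(-0.3167) = 2.055 kmol/m³.
C_A = C_{A0}e^(−k₁τ) = 1.303 kmol/m³, so C_S = C_{A0}−C_A−C_R = 0.5814 kmol/m³; C_R/C_S = 3.54.

3.54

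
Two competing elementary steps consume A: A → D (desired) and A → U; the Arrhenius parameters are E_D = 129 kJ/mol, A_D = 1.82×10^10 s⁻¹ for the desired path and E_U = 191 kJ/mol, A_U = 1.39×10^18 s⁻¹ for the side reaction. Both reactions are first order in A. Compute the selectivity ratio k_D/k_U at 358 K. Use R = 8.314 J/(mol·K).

k_D/k_U = (A_D/A_U)·exp[−(E_D−E_U)/(RT)] = (A_D/A_U)·exp[(E_U−E_D)/(RT)].
(E_U−E_D)/(RT) = (191−129)×10³/(8.314×358) = 62000/2976 = 20.83.
k_D/k_U = (1.82×10^10/1.39×10^18)·exp(20.83) = 1.309×10^-8 × 1.113×10^9 = 14.6.

14.6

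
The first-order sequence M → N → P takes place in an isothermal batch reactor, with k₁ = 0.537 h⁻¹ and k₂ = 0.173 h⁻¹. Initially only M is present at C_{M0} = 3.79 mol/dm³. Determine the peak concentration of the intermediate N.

Evaluating C_N at t_opt = ln(k₂/k₁)/(k₂−k₁) gives C_{N,max}/C_{M0} = (k₁/k₂)^[k₂/(k₂−k₁)].
= (0.537/0.173)^(0.173/(0.173−0.537)) = (3.104)^(-0.4753) = 0.5837.
C_{N,max} = 0.5837×3.79 = 2.21 mol/dm³.

2.21 mol/dm³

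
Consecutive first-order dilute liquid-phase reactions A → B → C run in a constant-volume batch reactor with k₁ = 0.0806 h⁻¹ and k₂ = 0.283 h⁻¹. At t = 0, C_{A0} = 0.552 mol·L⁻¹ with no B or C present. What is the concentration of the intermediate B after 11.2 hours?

Solving the coupled first-order balances gives C_B(t) = [k₁/(k₂−k₁)]·C_{A0}·(e^(−k₁t) − e^(−k₂t)).
e^(−k₁t) = e^(−0.0806×11.2) = e^(−0.9027) = 0.4055; e^(−k₂t) = e^(−3.170) = 0.04202.
C_B = 0.0806×0.552/(0.283−0.0806) × (0.4055−0.04202) = 0.2198×0.3634 = 0.07989 mol·L⁻¹.

0.0799 mol·L⁻¹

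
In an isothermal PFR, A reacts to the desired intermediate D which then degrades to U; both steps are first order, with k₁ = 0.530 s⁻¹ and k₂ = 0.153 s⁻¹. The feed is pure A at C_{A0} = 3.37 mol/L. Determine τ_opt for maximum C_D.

3.30 s

For first-order series the maximum of C_D occurs at τ_opt = ln(k₂/k₁)/(k₂−k₁).
= ln(0.153/0.530)/(0.153−0.530) = ln(0.2887)/-0.3770 = -1.242/-0.3770 = 3.30 s.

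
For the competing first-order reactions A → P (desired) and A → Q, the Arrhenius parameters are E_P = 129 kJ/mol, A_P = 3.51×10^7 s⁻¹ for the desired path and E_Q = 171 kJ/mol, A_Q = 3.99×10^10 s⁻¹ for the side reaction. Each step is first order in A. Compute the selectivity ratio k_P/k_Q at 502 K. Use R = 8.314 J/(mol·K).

20.6

k_P/k_Q = (A_P/A_Q)·exp[−(E_P−E_Q)/(RT)] = (A_P/A_Q)·exp[(E_Q−E_P)/(RT)].
(E_Q−E_P)/(RT) = (171−129)×10³/(8.314×502) = 42000/4174 = 10.06.
k_P/k_Q = (3.51×10^7/3.99×10^10)·exp(10.06) = 8.797×10^-4 × 23463 = 20.6.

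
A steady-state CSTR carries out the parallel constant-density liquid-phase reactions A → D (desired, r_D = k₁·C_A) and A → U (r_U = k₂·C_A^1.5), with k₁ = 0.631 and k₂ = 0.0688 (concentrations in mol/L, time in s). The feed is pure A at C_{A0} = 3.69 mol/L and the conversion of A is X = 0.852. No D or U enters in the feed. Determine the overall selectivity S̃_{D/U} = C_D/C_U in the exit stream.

12.4

Exit C_A = C_{A0}(1−X) = 3.69×0.148 = 0.5461 mol/L.
A CSTR operates uniformly at the exit composition, giving r_D = 0.3446 and r_U = 0.02777 (each k·C_A^n at C_A = 0.5461).
Overall selectivity = C_D/C_U = r_Dτ/(r_Uτ) = r_D/r_U = 12.4.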